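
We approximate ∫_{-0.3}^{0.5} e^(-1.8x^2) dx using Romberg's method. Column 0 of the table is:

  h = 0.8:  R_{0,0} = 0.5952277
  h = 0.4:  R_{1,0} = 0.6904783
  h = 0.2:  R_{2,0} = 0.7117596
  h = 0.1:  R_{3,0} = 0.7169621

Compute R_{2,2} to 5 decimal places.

Richardson extrapolation on the trapezoidal column (denominator 4−1=3):
R_{1,1} = 0.6904783 + (0.6904783 − 0.5952277)/3 = 0.7222285
R_{2,1} = (4·0.7117596 − 0.6904783) / 3 = 0.7188534
R_{2,2} = 0.7188534 + (0.7188534 − 0.7222285)/15 = 0.7186284

0.71863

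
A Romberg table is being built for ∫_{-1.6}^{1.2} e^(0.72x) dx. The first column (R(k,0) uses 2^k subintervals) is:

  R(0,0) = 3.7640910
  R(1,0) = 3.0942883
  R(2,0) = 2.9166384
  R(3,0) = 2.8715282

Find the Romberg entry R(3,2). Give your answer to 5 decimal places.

Richardson extrapolation on the trapezoidal column (denominator 4−1=3):
R(2,1) = (4·2.9166384 − 3.0942883) / 3 = 2.8574218
R(3,1) = 2.8715282 + (2.8715282 − 2.9166384)/3 = 2.8564915
R(3,2) = 2.8564915 + (2.8564915 − 2.8574218)/15 = 2.8564295
(Column j=1 coincides with Simpson's rule on the same nodes.)

2.85643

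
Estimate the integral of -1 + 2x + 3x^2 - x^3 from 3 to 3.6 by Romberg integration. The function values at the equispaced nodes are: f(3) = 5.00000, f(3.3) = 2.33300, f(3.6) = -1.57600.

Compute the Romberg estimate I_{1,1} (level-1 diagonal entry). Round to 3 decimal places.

1.276

I_{0,0} (trapezoid, 1 panel, h=0.6000): 1.02720
I_{1,0} (trapezoid, 2 panels, h=0.3000): 1.21350
I_{1,1} = 1.21350 + (1.21350 − 1.02720)/3 = 1.27560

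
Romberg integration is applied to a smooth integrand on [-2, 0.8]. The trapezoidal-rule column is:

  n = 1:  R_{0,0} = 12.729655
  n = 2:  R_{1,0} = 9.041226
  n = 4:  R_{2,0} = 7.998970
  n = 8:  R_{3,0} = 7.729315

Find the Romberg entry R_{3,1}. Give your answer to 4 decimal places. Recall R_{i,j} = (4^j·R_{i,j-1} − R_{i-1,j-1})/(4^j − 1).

R_{3,1} = (4·7.729315 − 7.998970) / 3 = 7.639430

7.6394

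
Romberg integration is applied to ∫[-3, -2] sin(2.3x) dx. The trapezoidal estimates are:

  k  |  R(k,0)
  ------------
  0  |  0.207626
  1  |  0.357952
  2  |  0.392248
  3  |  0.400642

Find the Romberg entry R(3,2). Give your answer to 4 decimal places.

0.4034

R(2,1) = (4·0.392248 − 0.357952) / 3 = 0.403680
R(3,1) = (4·0.400642 − 0.392248) / 3 = 0.403440
R(3,2) = 0.403440 + (0.403440 − 0.403680)/15 = 0.403424
(Column j=1 coincides with Simpson's rule on the same nodes.)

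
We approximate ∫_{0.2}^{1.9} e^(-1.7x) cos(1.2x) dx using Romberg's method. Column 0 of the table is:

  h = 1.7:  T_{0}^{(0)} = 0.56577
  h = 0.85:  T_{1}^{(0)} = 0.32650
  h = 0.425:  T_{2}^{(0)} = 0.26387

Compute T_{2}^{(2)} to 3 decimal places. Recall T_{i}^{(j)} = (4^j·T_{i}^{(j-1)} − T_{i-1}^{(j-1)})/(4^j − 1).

T_{1}^{(1)} = 0.32650 + (0.32650 − 0.56577)/3 = 0.24674
T_{2}^{(1)} = 0.26387 + (0.26387 − 0.32650)/3 = 0.24299
T_{2}^{(2)} = 0.24299 + (0.24299 − 0.24674)/15 = 0.24274

0.243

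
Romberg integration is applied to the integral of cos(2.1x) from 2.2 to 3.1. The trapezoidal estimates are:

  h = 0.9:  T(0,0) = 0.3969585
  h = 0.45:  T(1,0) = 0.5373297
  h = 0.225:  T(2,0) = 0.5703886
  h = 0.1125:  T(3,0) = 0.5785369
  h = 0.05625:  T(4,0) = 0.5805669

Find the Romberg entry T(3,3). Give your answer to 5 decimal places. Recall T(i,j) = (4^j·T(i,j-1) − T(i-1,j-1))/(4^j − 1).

0.58124

Richardson extrapolation on the trapezoidal column (denominator 4−1=3):
T(1,1) = (4·0.5373297 − 0.3969585) / 3 = 0.5841201
T(2,1) = 0.5703886 + (0.5703886 − 0.5373297)/3 = 0.5814082
T(3,1) = 0.5785369 + (0.5785369 − 0.5703886)/3 = 0.5812530
T(2,2) = (16·0.5814082 − 0.5841201) / 15 = 0.5812274
T(3,2) = 0.5812530 + (0.5812530 − 0.5814082)/15 = 0.5812427
T(3,3) = (64·0.5812427 − 0.5812274) / 63 = 0.5812429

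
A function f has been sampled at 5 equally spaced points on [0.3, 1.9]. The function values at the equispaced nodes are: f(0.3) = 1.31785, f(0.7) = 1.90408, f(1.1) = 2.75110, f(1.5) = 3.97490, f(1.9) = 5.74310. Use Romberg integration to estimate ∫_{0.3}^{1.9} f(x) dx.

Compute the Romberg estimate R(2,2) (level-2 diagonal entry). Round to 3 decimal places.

4.810

R(0,0) (trapezoid, 1 panel, h=1.6000): 5.64876
R(1,0) (trapezoid, 2 panels, h=0.8000): 5.02526
R(2,0) (trapezoid, 4 panels, h=0.4000): 4.86422
R(1,1) = 5.02526 + (5.02526 − 5.64876)/3 = 4.81743
R(2,1) = 4.86422 + (4.86422 − 5.02526)/3 = 4.81054
R(2,2) = 4.81054 + (4.81054 − 4.81743)/15 = 4.81008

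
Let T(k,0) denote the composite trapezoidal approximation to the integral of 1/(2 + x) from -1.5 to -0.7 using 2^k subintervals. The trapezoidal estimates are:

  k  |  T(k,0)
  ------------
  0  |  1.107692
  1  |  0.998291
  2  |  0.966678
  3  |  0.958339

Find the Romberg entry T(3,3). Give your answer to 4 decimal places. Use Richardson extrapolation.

T(1,1) = (4·0.998291 − 1.107692) / 3 = 0.961824
T(2,1) = 0.966678 + (0.966678 − 0.998291)/3 = 0.956140
T(3,1) = 0.958339 + (0.958339 − 0.966678)/3 = 0.955559
T(2,2) = (16·0.956140 − 0.961824) / 15 = 0.955761
T(3,2) = 0.955559 + (0.955559 − 0.956140)/15 = 0.955520
T(3,3) = 0.955520 + (0.955520 − 0.955761)/63 = 0.955516

0.9555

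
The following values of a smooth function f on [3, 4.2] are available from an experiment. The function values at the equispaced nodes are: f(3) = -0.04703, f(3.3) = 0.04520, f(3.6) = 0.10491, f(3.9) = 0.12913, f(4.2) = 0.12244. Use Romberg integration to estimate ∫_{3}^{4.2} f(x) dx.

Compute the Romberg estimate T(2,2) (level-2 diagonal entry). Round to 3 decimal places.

T(0,0) (trapezoid, 1 panel, h=1.2000): 0.04525
T(1,0) (trapezoid, 2 panels, h=0.6000): 0.08557
T(2,0) (trapezoid, 4 panels, h=0.3000): 0.09508
T(1,1) = 0.08557 + (0.08557 − 0.04525)/3 = 0.09901
T(2,1) = 0.09508 + (0.09508 − 0.08557)/3 = 0.09825
T(2,2) = 0.09825 + (0.09825 − 0.09901)/15 = 0.09820

0.098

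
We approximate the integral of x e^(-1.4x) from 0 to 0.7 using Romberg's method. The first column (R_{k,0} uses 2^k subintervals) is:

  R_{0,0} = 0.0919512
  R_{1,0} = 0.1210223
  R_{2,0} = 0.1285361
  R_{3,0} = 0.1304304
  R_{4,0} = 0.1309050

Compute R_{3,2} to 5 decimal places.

0.13106

R_{2,1} = (4·0.1285361 − 0.1210223) / 3 = 0.1310407
R_{3,1} = 0.1304304 + (0.1304304 − 0.1285361)/3 = 0.1310618
R_{3,2} = 0.1310618 + (0.1310618 − 0.1310407)/15 = 0.1310632
(Column j=1 coincides with Simpson's rule on the same nodes.)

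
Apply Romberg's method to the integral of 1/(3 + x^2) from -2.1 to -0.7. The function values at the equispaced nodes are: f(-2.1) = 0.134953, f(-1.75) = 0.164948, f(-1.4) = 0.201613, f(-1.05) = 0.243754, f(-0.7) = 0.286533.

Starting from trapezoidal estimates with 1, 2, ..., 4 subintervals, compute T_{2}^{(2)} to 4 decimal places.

0.2870

T_{0}^{(0)} (trapezoid, 1 panel, h=1.4000): 0.295040
T_{1}^{(0)} (trapezoid, 2 panels, h=0.7000): 0.288649
T_{2}^{(0)} (trapezoid, 4 panels, h=0.3500): 0.287370
T_{1}^{(1)} = 0.288649 + (0.288649 − 0.295040)/3 = 0.286519
T_{2}^{(1)} = 0.287370 + (0.287370 − 0.288649)/3 = 0.286944
T_{2}^{(2)} = 0.286944 + (0.286944 − 0.286519)/15 = 0.286972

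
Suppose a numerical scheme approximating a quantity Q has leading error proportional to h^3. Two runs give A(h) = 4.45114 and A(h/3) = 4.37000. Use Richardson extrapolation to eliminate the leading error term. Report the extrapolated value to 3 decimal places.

4.367

The leading error scales as h^3; refining by a factor of 3 reduces it by 3^3 = 27.
Extrapolated value = (27·A(h/3) − A(h)) / (27 − 1)
= (27·4.37000 − 4.45114) / 26
= 113.53886 / 26 = 4.36688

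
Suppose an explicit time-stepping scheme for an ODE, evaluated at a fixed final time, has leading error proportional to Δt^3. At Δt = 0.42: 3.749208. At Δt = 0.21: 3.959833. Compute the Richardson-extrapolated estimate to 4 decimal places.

Extrapolated value = (8·A(Δt/2) − A(Δt)) / (8 − 1)
= (8·3.959833 − 3.749208) / 7
= 27.929456 / 7 = 3.989922

3.9899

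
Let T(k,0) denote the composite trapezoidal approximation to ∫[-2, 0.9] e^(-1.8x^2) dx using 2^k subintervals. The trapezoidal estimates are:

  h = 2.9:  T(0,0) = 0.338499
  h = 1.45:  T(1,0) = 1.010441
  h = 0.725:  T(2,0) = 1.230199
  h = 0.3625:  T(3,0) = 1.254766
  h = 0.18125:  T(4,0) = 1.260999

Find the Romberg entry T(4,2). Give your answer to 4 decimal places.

1.2631

Richardson extrapolation on the trapezoidal column (denominator 4−1=3):
T(3,1) = 1.254766 + (1.254766 − 1.230199)/3 = 1.262955
T(4,1) = (4·1.260999 − 1.254766) / 3 = 1.263077
T(4,2) = 1.263077 + (1.263077 − 1.262955)/15 = 1.263085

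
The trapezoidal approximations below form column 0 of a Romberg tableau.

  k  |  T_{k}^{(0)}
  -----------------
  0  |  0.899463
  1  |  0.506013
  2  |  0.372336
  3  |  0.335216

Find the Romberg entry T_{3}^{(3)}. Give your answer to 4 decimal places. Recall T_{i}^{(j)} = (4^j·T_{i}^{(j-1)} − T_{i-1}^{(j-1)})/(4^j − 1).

0.3225

Richardson extrapolation on the trapezoidal column (denominator 4−1=3):
T_{1}^{(1)} = 0.506013 + (0.506013 − 0.899463)/3 = 0.374863
T_{2}^{(1)} = 0.372336 + (0.372336 − 0.506013)/3 = 0.327777
T_{3}^{(1)} = (4·0.335216 − 0.372336) / 3 = 0.322843
T_{2}^{(2)} = (16·0.327777 − 0.374863) / 15 = 0.324638
T_{3}^{(2)} = (16·0.322843 − 0.327777) / 15 = 0.322514
T_{3}^{(3)} = 0.322514 + (0.322514 − 0.324638)/63 = 0.322480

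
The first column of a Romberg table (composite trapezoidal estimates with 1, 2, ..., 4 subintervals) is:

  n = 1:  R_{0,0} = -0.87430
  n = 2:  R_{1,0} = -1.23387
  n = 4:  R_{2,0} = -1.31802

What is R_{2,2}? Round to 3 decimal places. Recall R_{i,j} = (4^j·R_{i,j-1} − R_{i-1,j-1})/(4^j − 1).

-1.346

Richardson extrapolation on the trapezoidal column (denominator 4−1=3):
R_{1,1} = -1.23387 + (-1.23387 − (-0.87430))/3 = -1.35373
R_{2,1} = -1.31802 + (-1.31802 − (-1.23387))/3 = -1.34607
R_{2,2} = (16·(-1.34607) − (-1.35373)) / 15 = -1.34556
(Column j=1 coincides with Simpson's rule on the same nodes.)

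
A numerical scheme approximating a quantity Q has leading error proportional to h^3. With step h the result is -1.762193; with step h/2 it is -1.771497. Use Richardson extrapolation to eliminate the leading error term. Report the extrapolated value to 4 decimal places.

-1.7728

Extrapolated value = (8·A(h/2) − A(h)) / (8 − 1)
= (8·(-1.771497) − (-1.762193)) / 7
= -12.409783 / 7 = -1.772826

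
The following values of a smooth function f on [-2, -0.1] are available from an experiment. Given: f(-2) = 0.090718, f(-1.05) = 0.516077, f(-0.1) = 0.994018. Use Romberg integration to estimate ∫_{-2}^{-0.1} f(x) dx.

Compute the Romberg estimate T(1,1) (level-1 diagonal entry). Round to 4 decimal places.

0.9972

T(0,0) (trapezoid, 1 panel, h=1.9000): 1.030499
T(1,0) (trapezoid, 2 panels, h=0.9500): 1.005523
T(1,1) = 1.005523 + (1.005523 − 1.030499)/3 = 0.997198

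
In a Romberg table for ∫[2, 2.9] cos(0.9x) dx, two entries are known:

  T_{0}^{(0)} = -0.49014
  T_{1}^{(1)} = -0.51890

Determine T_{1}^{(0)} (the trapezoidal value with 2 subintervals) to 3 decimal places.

-0.512

From T_{1}^{(1)} = (4·T_{1}^{(0)} − T_{0}^{(0)})/3, solve for T_{1}^{(0)}:
4·T_{1}^{(0)} = 3·(-0.51890) + (-0.49014) = -2.04684
T_{1}^{(0)} = -0.51171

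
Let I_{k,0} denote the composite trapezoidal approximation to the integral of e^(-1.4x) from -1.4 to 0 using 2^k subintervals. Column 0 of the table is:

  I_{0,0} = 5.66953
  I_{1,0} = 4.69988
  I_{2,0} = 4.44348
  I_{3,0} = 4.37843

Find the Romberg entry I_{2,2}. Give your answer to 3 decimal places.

I_{1,1} = 4.69988 + (4.69988 − 5.66953)/3 = 4.37666
I_{2,1} = (4·4.44348 − 4.69988) / 3 = 4.35801
I_{2,2} = (16·4.35801 − 4.37666) / 15 = 4.35677

4.357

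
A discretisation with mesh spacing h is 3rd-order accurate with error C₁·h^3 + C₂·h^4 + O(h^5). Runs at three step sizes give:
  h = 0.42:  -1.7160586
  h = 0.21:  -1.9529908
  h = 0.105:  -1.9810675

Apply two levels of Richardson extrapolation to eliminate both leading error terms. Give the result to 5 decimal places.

First eliminate the h^3 term (factor 2^3 = 8):
  B₁ = (8·(-1.9529908) − (-1.7160586))/7 = -1.9868383
  B₂ = (8·(-1.9810675) − (-1.9529908))/7 = -1.9850785
Then eliminate the h^4 term (factor 2^4 = 16):
  (16·(-1.9850785) − (-1.9868383))/15 = -1.9849612

-1.98496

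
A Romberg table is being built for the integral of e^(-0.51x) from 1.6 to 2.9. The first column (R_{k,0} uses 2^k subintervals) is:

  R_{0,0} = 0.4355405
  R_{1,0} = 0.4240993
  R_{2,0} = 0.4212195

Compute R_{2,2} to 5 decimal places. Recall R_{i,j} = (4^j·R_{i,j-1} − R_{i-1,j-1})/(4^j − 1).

Richardson extrapolation on the trapezoidal column (denominator 4−1=3):
R_{1,1} = (4·0.4240993 − 0.4355405) / 3 = 0.4202856
R_{2,1} = 0.4212195 + (0.4212195 − 0.4240993)/3 = 0.4202596
R_{2,2} = 0.4202596 + (0.4202596 − 0.4202856)/15 = 0.4202579

0.42026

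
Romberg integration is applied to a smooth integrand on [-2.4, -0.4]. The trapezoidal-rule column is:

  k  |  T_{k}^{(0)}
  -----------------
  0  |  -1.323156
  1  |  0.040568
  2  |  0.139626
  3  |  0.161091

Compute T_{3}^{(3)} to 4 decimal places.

0.1682

Richardson extrapolation on the trapezoidal column (denominator 4−1=3):
T_{1}^{(1)} = 0.040568 + (0.040568 − (-1.323156))/3 = 0.495143
T_{2}^{(1)} = 0.139626 + (0.139626 − 0.040568)/3 = 0.172645
T_{3}^{(1)} = 0.161091 + (0.161091 − 0.139626)/3 = 0.168246
T_{2}^{(2)} = (16·0.172645 − 0.495143) / 15 = 0.151145
T_{3}^{(2)} = 0.168246 + (0.168246 − 0.172645)/15 = 0.167953
T_{3}^{(3)} = 0.167953 + (0.167953 − 0.151145)/63 = 0.168220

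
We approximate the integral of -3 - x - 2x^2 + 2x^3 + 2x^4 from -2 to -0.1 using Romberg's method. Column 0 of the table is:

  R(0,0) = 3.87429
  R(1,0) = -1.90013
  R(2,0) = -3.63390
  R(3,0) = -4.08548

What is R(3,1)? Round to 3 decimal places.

-4.236

Richardson extrapolation on the trapezoidal column (denominator 4−1=3):
R(3,1) = (4·(-4.08548) − (-3.63390)) / 3 = -4.23601
(Column j=1 coincides with Simpson's rule on the same nodes.)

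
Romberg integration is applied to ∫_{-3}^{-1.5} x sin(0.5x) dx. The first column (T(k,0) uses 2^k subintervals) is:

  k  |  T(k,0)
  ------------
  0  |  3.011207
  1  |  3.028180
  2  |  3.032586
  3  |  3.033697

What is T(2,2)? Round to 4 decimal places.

3.0341

T(1,1) = (4·3.028180 − 3.011207) / 3 = 3.033838
T(2,1) = 3.032586 + (3.032586 − 3.028180)/3 = 3.034055
T(2,2) = 3.034055 + (3.034055 − 3.033838)/15 = 3.034069
(Column j=1 coincides with Simpson's rule on the same nodes.)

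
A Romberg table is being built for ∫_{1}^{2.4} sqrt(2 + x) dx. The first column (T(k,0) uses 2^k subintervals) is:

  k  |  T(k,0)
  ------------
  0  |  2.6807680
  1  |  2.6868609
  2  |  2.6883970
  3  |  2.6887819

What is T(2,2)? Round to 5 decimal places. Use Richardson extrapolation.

2.68891

Richardson extrapolation on the trapezoidal column (denominator 4−1=3):
T(1,1) = (4·2.6868609 − 2.6807680) / 3 = 2.6888919
T(2,1) = 2.6883970 + (2.6883970 − 2.6868609)/3 = 2.6889090
T(2,2) = 2.6889090 + (2.6889090 − 2.6888919)/15 = 2.6889101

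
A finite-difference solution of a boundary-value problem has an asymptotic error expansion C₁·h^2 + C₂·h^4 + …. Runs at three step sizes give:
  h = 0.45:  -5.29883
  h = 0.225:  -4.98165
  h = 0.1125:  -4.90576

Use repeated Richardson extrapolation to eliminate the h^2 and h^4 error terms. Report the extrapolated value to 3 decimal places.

First eliminate the h^2 term (factor 2^2 = 4):
  B₁ = (4·(-4.98165) − (-5.29883))/3 = -4.87592
  B₂ = (4·(-4.90576) − (-4.98165))/3 = -4.88046
Then eliminate the h^4 term (factor 2^4 = 16):
  (16·(-4.88046) − (-4.87592))/15 = -4.88076

-4.881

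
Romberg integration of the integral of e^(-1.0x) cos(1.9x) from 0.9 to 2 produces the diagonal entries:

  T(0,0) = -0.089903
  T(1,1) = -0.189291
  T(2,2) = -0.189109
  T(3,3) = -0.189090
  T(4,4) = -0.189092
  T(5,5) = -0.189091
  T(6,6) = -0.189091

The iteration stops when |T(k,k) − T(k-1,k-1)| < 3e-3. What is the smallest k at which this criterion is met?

k = 2

|T(1,1) − T(0,0)| = 0.099388 ≥ 3e-3
|T(2,2) − T(1,1)| = 0.000182 < 3e-3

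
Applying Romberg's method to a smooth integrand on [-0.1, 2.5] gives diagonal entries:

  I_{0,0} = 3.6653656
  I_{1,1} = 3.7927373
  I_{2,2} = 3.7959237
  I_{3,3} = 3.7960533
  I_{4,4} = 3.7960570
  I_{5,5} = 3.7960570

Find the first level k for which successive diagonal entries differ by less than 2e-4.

|I_{1,1} − I_{0,0}| = 0.1273717 ≥ 2e-4
|I_{2,2} − I_{1,1}| = 0.0031864 ≥ 2e-4
|I_{3,3} − I_{2,2}| = 0.0001296 < 2e-4

k = 3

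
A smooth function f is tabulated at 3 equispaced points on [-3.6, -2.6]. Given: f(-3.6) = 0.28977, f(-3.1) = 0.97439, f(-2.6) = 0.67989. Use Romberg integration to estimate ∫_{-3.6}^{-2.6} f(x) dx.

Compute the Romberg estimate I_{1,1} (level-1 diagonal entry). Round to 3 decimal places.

0.811

I_{0,0} (trapezoid, 1 panel, h=1.0000): 0.48483
I_{1,0} (trapezoid, 2 panels, h=0.5000): 0.72961
I_{1,1} = 0.72961 + (0.72961 − 0.48483)/3 = 0.81120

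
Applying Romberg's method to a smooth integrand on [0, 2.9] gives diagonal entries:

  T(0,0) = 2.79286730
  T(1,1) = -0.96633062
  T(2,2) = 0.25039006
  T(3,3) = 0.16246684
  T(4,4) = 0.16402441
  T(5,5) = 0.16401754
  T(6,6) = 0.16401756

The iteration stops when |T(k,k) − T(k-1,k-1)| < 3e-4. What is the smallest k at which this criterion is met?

|T(1,1) − T(0,0)| = 3.75919792 ≥ 3e-4
|T(2,2) − T(1,1)| = 1.21672068 ≥ 3e-4
|T(3,3) − T(2,2)| = 0.08792322 ≥ 3e-4
|T(4,4) − T(3,3)| = 0.00155757 ≥ 3e-4
|T(5,5) − T(4,4)| = 0.00000687 < 3e-4

k = 5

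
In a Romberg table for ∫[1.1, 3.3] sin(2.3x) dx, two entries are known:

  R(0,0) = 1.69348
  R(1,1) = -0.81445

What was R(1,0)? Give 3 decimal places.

From R(1,1) = (4·R(1,0) − R(0,0))/3, solve for R(1,0):
4·R(1,0) = 3·(-0.81445) + 1.69348 = -0.74987
R(1,0) = -0.18747

-0.187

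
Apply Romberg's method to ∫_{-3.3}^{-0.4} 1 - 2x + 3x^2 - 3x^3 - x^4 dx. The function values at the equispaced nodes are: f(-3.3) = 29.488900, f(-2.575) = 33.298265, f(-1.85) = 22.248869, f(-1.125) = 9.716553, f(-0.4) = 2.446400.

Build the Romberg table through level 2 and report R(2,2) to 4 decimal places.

R(0,0) (trapezoid, 1 panel, h=2.9000): 46.306185
R(1,0) (trapezoid, 2 panels, h=1.4500): 55.413953
R(2,0) (trapezoid, 4 panels, h=0.7250): 58.892719
R(1,1) = 55.413953 + (55.413953 − 46.306185)/3 = 58.449876
R(2,1) = 58.892719 + (58.892719 − 55.413953)/3 = 60.052308
R(2,2) = 60.052308 + (60.052308 − 58.449876)/15 = 60.159137

60.1591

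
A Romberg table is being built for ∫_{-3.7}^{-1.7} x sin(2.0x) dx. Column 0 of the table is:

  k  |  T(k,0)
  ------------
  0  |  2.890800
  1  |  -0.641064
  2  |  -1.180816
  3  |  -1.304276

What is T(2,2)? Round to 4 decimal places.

-1.3302

Richardson extrapolation on the trapezoidal column (denominator 4−1=3):
T(1,1) = (4·(-0.641064) − 2.890800) / 3 = -1.818352
T(2,1) = (4·(-1.180816) − (-0.641064)) / 3 = -1.360733
T(2,2) = (16·(-1.360733) − (-1.818352)) / 15 = -1.330225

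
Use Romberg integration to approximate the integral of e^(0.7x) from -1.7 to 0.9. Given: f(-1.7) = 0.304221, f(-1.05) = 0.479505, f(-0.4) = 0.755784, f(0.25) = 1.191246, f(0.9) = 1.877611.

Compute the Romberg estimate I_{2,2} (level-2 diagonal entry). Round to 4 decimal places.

I_{0,0} (trapezoid, 1 panel, h=2.6000): 2.836382
I_{1,0} (trapezoid, 2 panels, h=1.3000): 2.400710
I_{2,0} (trapezoid, 4 panels, h=0.6500): 2.286343
I_{1,1} = 2.400710 + (2.400710 − 2.836382)/3 = 2.255486
I_{2,1} = 2.286343 + (2.286343 − 2.400710)/3 = 2.248221
I_{2,2} = 2.248221 + (2.248221 − 2.255486)/15 = 2.247737

2.2477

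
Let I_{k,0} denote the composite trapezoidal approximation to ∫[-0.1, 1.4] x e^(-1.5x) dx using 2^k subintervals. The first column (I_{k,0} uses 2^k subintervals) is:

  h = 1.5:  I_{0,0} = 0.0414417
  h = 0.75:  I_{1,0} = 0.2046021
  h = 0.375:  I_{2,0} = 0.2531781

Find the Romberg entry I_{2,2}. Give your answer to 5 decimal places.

0.27006

Richardson extrapolation on the trapezoidal column (denominator 4−1=3):
I_{1,1} = 0.2046021 + (0.2046021 − 0.0414417)/3 = 0.2589889
I_{2,1} = (4·0.2531781 − 0.2046021) / 3 = 0.2693701
I_{2,2} = (16·0.2693701 − 0.2589889) / 15 = 0.2700622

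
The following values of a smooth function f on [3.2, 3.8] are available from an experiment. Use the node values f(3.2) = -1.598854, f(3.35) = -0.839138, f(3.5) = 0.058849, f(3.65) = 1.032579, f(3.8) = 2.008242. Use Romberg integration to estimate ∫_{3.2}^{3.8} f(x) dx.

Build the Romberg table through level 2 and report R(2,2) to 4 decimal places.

R(0,0) (trapezoid, 1 panel, h=0.6000): 0.122816
R(1,0) (trapezoid, 2 panels, h=0.3000): 0.079063
R(2,0) (trapezoid, 4 panels, h=0.1500): 0.068548
R(1,1) = 0.079063 + (0.079063 − 0.122816)/3 = 0.064479
R(2,1) = 0.068548 + (0.068548 − 0.079063)/3 = 0.065043
R(2,2) = 0.065043 + (0.065043 − 0.064479)/15 = 0.065081

0.0651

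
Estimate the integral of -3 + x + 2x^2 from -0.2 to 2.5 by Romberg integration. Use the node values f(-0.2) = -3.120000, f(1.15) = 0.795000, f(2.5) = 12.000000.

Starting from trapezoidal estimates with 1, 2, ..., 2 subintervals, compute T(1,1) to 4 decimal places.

T(0,0) (trapezoid, 1 panel, h=2.7000): 11.988000
T(1,0) (trapezoid, 2 panels, h=1.3500): 7.067250
T(1,1) = 7.067250 + (7.067250 − 11.988000)/3 = 5.427000

5.4270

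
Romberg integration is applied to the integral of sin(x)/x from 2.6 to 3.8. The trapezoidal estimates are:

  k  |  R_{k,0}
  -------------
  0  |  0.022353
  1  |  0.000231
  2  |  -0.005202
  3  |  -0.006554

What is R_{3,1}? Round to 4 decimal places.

-0.0070

R_{3,1} = -0.006554 + (-0.006554 − (-0.005202))/3 = -0.007005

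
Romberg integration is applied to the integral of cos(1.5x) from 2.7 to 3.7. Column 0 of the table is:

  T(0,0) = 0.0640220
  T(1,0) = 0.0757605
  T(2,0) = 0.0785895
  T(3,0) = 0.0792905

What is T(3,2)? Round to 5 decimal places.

T(2,1) = (4·0.0785895 − 0.0757605) / 3 = 0.0795325
T(3,1) = (4·0.0792905 − 0.0785895) / 3 = 0.0795242
T(3,2) = 0.0795242 + (0.0795242 − 0.0795325)/15 = 0.0795236
(Column j=1 coincides with Simpson's rule on the same nodes.)

0.07952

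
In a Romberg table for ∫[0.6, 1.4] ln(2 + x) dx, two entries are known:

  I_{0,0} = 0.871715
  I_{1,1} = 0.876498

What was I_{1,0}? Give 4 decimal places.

0.8753

From I_{1,1} = (4·I_{1,0} − I_{0,0})/3, solve for I_{1,0}:
4·I_{1,0} = 3·0.876498 + 0.871715 = 3.501209
I_{1,0} = 0.875302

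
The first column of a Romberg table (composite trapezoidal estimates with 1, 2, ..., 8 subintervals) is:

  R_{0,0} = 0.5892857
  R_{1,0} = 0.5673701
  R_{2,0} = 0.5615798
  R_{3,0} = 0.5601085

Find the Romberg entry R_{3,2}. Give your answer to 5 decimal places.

0.55962

R_{2,1} = (4·0.5615798 − 0.5673701) / 3 = 0.5596497
R_{3,1} = (4·0.5601085 − 0.5615798) / 3 = 0.5596181
R_{3,2} = (16·0.5596181 − 0.5596497) / 15 = 0.5596160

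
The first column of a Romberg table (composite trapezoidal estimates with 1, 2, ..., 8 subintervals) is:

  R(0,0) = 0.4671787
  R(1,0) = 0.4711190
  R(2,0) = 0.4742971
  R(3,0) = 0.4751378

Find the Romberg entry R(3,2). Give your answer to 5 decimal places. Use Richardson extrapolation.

Richardson extrapolation on the trapezoidal column (denominator 4−1=3):
R(2,1) = 0.4742971 + (0.4742971 − 0.4711190)/3 = 0.4753565
R(3,1) = (4·0.4751378 − 0.4742971) / 3 = 0.4754180
R(3,2) = 0.4754180 + (0.4754180 − 0.4753565)/15 = 0.4754221

0.47542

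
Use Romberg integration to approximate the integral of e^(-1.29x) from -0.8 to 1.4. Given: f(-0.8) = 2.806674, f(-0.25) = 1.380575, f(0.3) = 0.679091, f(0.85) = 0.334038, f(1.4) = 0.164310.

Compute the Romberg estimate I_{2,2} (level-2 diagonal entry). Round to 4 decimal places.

I_{0,0} (trapezoid, 1 panel, h=2.2000): 3.268082
I_{1,0} (trapezoid, 2 panels, h=1.1000): 2.381041
I_{2,0} (trapezoid, 4 panels, h=0.5500): 2.133558
I_{1,1} = 2.381041 + (2.381041 − 3.268082)/3 = 2.085361
I_{2,1} = 2.133558 + (2.133558 − 2.381041)/3 = 2.051064
I_{2,2} = 2.051064 + (2.051064 − 2.085361)/15 = 2.048778

2.0488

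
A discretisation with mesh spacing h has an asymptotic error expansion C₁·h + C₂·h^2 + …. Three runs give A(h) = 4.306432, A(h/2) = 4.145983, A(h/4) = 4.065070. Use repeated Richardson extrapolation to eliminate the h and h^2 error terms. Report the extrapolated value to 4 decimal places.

First eliminate the h term (factor 2^1 = 2):
  B₁ = (2·4.145983 − 4.306432)/1 = 3.985534
  B₂ = (2·4.065070 − 4.145983)/1 = 3.984157
Then eliminate the h^2 term (factor 2^2 = 4):
  (4·3.984157 − 3.985534)/3 = 3.983698

3.9837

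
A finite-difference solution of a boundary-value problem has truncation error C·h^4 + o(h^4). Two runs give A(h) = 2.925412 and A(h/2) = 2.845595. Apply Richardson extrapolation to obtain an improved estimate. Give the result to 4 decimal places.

2.8403

The leading error scales as h^4; refining by a factor of 2 reduces it by 2^4 = 16.
Extrapolated value = (16·A(h/2) − A(h)) / (16 − 1)
= (16·2.845595 − 2.925412) / 15
= 42.604108 / 15 = 2.840274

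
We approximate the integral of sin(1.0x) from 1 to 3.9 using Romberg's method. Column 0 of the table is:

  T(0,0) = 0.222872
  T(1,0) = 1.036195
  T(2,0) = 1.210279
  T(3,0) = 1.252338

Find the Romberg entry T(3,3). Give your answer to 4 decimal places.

1.2662

Richardson extrapolation on the trapezoidal column (denominator 4−1=3):
T(1,1) = (4·1.036195 − 0.222872) / 3 = 1.307303
T(2,1) = 1.210279 + (1.210279 − 1.036195)/3 = 1.268307
T(3,1) = 1.252338 + (1.252338 − 1.210279)/3 = 1.266358
T(2,2) = (16·1.268307 − 1.307303) / 15 = 1.265707
T(3,2) = 1.266358 + (1.266358 − 1.268307)/15 = 1.266228
T(3,3) = 1.266228 + (1.266228 − 1.265707)/63 = 1.266236
(Column j=1 coincides with Simpson's rule on the same nodes.)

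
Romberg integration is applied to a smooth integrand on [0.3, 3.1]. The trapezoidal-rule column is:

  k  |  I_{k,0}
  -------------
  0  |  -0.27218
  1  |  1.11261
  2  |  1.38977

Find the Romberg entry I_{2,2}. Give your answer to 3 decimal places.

1.476

I_{1,1} = 1.11261 + (1.11261 − (-0.27218))/3 = 1.57421
I_{2,1} = 1.38977 + (1.38977 − 1.11261)/3 = 1.48216
I_{2,2} = 1.48216 + (1.48216 − 1.57421)/15 = 1.47602
(Column j=1 coincides with Simpson's rule on the same nodes.)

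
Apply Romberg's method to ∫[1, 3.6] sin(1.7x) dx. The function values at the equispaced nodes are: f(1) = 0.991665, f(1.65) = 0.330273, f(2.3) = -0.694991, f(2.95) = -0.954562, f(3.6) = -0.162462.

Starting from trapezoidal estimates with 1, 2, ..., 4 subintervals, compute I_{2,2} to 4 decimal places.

I_{0,0} (trapezoid, 1 panel, h=2.6000): 1.077964
I_{1,0} (trapezoid, 2 panels, h=1.3000): -0.364506
I_{2,0} (trapezoid, 4 panels, h=0.6500): -0.588041
I_{1,1} = -0.364506 + (-0.364506 − 1.077964)/3 = -0.845329
I_{2,1} = -0.588041 + (-0.588041 − (-0.364506))/3 = -0.662553
I_{2,2} = -0.662553 + (-0.662553 − (-0.845329))/15 = -0.650368

-0.6504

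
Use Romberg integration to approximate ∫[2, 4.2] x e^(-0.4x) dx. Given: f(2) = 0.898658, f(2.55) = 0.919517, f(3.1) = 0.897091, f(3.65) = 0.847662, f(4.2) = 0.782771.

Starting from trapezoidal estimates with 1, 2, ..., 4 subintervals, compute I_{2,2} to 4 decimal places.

1.9332

I_{0,0} (trapezoid, 1 panel, h=2.2000): 1.849572
I_{1,0} (trapezoid, 2 panels, h=1.1000): 1.911586
I_{2,0} (trapezoid, 4 panels, h=0.5500): 1.927741
I_{1,1} = 1.911586 + (1.911586 − 1.849572)/3 = 1.932257
I_{2,1} = 1.927741 + (1.927741 − 1.911586)/3 = 1.933126
I_{2,2} = 1.933126 + (1.933126 − 1.932257)/15 = 1.933184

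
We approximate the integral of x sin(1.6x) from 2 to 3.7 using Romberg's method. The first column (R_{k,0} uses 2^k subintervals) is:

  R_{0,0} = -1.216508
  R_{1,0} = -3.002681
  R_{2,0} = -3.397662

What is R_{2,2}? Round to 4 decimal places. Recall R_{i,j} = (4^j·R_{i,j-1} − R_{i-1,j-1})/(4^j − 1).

-3.5247

Richardson extrapolation on the trapezoidal column (denominator 4−1=3):
R_{1,1} = -3.002681 + (-3.002681 − (-1.216508))/3 = -3.598072
R_{2,1} = -3.397662 + (-3.397662 − (-3.002681))/3 = -3.529322
R_{2,2} = (16·(-3.529322) − (-3.598072)) / 15 = -3.524739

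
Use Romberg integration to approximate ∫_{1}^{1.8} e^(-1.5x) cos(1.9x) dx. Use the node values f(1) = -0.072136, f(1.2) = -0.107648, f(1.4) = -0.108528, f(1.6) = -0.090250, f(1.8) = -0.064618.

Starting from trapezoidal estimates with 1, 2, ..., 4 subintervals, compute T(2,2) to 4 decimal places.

-0.0764

T(0,0) (trapezoid, 1 panel, h=0.8000): -0.054702
T(1,0) (trapezoid, 2 panels, h=0.4000): -0.070762
T(2,0) (trapezoid, 4 panels, h=0.2000): -0.074961
T(1,1) = -0.070762 + (-0.070762 − (-0.054702))/3 = -0.076115
T(2,1) = -0.074961 + (-0.074961 − (-0.070762))/3 = -0.076361
T(2,2) = -0.076361 + (-0.076361 − (-0.076115))/15 = -0.076377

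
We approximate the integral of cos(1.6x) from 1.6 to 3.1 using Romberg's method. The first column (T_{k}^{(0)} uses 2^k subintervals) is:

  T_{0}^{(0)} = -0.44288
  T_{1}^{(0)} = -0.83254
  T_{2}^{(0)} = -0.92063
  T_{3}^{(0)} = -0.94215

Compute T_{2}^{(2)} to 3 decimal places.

Richardson extrapolation on the trapezoidal column (denominator 4−1=3):
T_{1}^{(1)} = -0.83254 + (-0.83254 − (-0.44288))/3 = -0.96243
T_{2}^{(1)} = (4·(-0.92063) − (-0.83254)) / 3 = -0.94999
T_{2}^{(2)} = (16·(-0.94999) − (-0.96243)) / 15 = -0.94916

-0.949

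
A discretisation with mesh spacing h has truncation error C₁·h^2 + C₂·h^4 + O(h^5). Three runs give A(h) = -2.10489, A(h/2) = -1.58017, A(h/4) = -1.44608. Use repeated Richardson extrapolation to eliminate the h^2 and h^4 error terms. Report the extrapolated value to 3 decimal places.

First eliminate the h^2 term (factor 2^2 = 4):
  B₁ = (4·(-1.58017) − (-2.10489))/3 = -1.40526
  B₂ = (4·(-1.44608) − (-1.58017))/3 = -1.40138
Then eliminate the h^4 term (factor 2^4 = 16):
  (16·(-1.40138) − (-1.40526))/15 = -1.40112

-1.401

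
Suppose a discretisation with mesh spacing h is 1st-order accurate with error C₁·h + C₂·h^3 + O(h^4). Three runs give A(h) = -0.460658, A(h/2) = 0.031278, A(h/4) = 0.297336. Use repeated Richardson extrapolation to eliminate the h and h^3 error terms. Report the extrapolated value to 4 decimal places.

0.5691

First eliminate the h term (factor 2^1 = 2):
  B₁ = (2·0.031278 − (-0.460658))/1 = 0.523214
  B₂ = (2·0.297336 − 0.031278)/1 = 0.563394
Then eliminate the h^3 term (factor 2^3 = 8):
  (8·0.563394 − 0.523214)/7 = 0.569134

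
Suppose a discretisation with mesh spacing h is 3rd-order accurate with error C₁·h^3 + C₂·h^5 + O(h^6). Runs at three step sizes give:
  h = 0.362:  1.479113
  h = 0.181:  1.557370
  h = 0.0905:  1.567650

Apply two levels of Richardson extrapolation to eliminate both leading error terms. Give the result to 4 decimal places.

1.5691

First eliminate the h^3 term (factor 2^3 = 8):
  B₁ = (8·1.557370 − 1.479113)/7 = 1.568550
  B₂ = (8·1.567650 − 1.557370)/7 = 1.569119
Then eliminate the h^5 term (factor 2^5 = 32):
  (32·1.569119 − 1.568550)/31 = 1.569137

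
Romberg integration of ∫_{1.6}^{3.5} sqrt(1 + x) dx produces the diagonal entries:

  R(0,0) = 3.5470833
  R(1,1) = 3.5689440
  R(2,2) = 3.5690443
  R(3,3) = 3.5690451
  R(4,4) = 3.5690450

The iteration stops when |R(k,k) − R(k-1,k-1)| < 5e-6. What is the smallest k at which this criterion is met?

|R(1,1) − R(0,0)| = 0.0218607 ≥ 5e-6
|R(2,2) − R(1,1)| = 0.0001003 ≥ 5e-6
|R(3,3) − R(2,2)| = 0.0000008 < 5e-6

k = 3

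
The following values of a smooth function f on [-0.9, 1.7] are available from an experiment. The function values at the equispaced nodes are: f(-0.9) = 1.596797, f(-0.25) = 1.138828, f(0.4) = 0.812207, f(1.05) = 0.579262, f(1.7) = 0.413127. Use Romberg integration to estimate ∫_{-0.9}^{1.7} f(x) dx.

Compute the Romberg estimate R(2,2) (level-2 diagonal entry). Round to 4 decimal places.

R(0,0) (trapezoid, 1 panel, h=2.6000): 2.612901
R(1,0) (trapezoid, 2 panels, h=1.3000): 2.362320
R(2,0) (trapezoid, 4 panels, h=0.6500): 2.297918
R(1,1) = 2.362320 + (2.362320 − 2.612901)/3 = 2.278793
R(2,1) = 2.297918 + (2.297918 − 2.362320)/3 = 2.276451
R(2,2) = 2.276451 + (2.276451 − 2.278793)/15 = 2.276295

2.2763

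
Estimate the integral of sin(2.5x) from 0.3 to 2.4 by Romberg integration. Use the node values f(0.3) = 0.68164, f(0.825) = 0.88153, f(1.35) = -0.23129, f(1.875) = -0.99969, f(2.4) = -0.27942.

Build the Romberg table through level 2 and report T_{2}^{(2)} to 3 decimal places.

T_{0}^{(0)} (trapezoid, 1 panel, h=2.1000): 0.42233
T_{1}^{(0)} (trapezoid, 2 panels, h=1.0500): -0.03169
T_{2}^{(0)} (trapezoid, 4 panels, h=0.5250): -0.07788
T_{1}^{(1)} = -0.03169 + (-0.03169 − 0.42233)/3 = -0.18303
T_{2}^{(1)} = -0.07788 + (-0.07788 − (-0.03169))/3 = -0.09328
T_{2}^{(2)} = -0.09328 + (-0.09328 − (-0.18303))/15 = -0.08730

-0.087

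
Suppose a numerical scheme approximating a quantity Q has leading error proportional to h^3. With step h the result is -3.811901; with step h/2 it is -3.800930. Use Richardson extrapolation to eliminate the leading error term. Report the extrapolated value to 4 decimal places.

Extrapolated value = (8·A(h/2) − A(h)) / (8 − 1)
= (8·(-3.800930) − (-3.811901)) / 7
= -26.595539 / 7 = -3.799363

-3.7994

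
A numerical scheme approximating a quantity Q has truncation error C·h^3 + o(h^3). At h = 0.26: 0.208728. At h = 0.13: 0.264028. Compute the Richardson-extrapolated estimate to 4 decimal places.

The leading error scales as h^3; refining by a factor of 2 reduces it by 2^3 = 8.
Extrapolated value = (8·A(h/2) − A(h)) / (8 − 1)
= (8·0.264028 − 0.208728) / 7
= 1.903496 / 7 = 0.271928

0.2719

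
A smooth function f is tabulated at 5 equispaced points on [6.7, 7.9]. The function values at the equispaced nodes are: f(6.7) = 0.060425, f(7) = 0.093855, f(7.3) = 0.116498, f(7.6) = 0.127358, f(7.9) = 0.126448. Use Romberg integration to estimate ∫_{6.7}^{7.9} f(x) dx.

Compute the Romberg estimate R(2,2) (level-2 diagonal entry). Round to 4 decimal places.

R(0,0) (trapezoid, 1 panel, h=1.2000): 0.112124
R(1,0) (trapezoid, 2 panels, h=0.6000): 0.125961
R(2,0) (trapezoid, 4 panels, h=0.3000): 0.129344
R(1,1) = 0.125961 + (0.125961 − 0.112124)/3 = 0.130573
R(2,1) = 0.129344 + (0.129344 − 0.125961)/3 = 0.130472
R(2,2) = 0.130472 + (0.130472 − 0.130573)/15 = 0.130465

0.1305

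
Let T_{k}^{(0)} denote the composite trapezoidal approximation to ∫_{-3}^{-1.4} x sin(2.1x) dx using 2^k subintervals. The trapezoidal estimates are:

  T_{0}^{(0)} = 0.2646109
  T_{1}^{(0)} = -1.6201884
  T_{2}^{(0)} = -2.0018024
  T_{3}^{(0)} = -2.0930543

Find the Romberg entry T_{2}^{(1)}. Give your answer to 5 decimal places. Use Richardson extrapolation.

-2.12901

Richardson extrapolation on the trapezoidal column (denominator 4−1=3):
T_{2}^{(1)} = -2.0018024 + (-2.0018024 − (-1.6201884))/3 = -2.1290071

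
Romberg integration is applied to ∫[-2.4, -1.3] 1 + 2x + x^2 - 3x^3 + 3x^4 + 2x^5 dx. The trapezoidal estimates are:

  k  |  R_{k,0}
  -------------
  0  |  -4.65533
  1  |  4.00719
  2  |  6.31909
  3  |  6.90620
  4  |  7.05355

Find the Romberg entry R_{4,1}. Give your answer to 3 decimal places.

Richardson extrapolation on the trapezoidal column (denominator 4−1=3):
R_{4,1} = (4·7.05355 − 6.90620) / 3 = 7.10267

7.103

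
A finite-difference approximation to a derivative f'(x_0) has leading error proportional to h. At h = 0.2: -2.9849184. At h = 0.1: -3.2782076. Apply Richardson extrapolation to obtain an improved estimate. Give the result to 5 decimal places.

-3.57150

The leading error scales as h; refining by a factor of 2 reduces it by 2^1 = 2.
Extrapolated value = (2·A(h/2) − A(h)) / (2 − 1)
= (2·(-3.2782076) − (-2.9849184)) / 1
= -3.5714968 / 1 = -3.5714968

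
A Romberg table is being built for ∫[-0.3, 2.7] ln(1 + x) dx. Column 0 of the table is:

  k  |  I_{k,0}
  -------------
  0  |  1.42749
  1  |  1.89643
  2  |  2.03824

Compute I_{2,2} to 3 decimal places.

I_{1,1} = (4·1.89643 − 1.42749) / 3 = 2.05274
I_{2,1} = (4·2.03824 − 1.89643) / 3 = 2.08551
I_{2,2} = 2.08551 + (2.08551 − 2.05274)/15 = 2.08769

2.088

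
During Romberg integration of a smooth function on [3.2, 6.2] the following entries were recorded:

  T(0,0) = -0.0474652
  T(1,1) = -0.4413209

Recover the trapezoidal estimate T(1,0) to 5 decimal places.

-0.34286

From T(1,1) = (4·T(1,0) − T(0,0))/3, solve for T(1,0):
4·T(1,0) = 3·(-0.4413209) + (-0.0474652) = -1.3714279
T(1,0) = -0.3428570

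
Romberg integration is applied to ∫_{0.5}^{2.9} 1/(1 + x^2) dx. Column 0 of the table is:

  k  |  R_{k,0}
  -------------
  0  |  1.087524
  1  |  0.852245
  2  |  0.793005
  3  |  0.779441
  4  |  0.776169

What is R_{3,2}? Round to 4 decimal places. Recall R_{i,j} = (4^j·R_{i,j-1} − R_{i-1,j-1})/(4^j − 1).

Richardson extrapolation on the trapezoidal column (denominator 4−1=3):
R_{2,1} = (4·0.793005 − 0.852245) / 3 = 0.773258
R_{3,1} = 0.779441 + (0.779441 − 0.793005)/3 = 0.774920
R_{3,2} = (16·0.774920 − 0.773258) / 15 = 0.775031

0.7750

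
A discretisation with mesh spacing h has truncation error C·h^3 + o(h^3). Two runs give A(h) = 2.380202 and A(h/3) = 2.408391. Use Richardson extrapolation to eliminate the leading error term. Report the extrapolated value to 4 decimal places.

The leading error scales as h^3; refining by a factor of 3 reduces it by 3^3 = 27.
Extrapolated value = (27·A(h/3) − A(h)) / (27 − 1)
= (27·2.408391 − 2.380202) / 26
= 62.646355 / 26 = 2.409475

2.4095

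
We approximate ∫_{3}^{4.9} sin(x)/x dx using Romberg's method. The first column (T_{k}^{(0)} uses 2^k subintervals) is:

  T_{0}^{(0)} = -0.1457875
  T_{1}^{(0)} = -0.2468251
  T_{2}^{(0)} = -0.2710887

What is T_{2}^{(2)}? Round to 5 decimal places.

-0.27909

T_{1}^{(1)} = -0.2468251 + (-0.2468251 − (-0.1457875))/3 = -0.2805043
T_{2}^{(1)} = (4·(-0.2710887) − (-0.2468251)) / 3 = -0.2791766
T_{2}^{(2)} = (16·(-0.2791766) − (-0.2805043)) / 15 = -0.2790881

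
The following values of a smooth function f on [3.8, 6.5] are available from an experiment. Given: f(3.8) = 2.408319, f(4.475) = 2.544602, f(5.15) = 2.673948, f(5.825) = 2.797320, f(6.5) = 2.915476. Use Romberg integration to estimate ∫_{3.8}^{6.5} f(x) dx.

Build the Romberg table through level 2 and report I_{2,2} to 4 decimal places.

I_{0,0} (trapezoid, 1 panel, h=2.7000): 7.187123
I_{1,0} (trapezoid, 2 panels, h=1.3500): 7.203391
I_{2,0} (trapezoid, 4 panels, h=0.6750): 7.207493
I_{1,1} = 7.203391 + (7.203391 − 7.187123)/3 = 7.208814
I_{2,1} = 7.207493 + (7.207493 − 7.203391)/3 = 7.208860
I_{2,2} = 7.208860 + (7.208860 − 7.208814)/15 = 7.208863

7.2089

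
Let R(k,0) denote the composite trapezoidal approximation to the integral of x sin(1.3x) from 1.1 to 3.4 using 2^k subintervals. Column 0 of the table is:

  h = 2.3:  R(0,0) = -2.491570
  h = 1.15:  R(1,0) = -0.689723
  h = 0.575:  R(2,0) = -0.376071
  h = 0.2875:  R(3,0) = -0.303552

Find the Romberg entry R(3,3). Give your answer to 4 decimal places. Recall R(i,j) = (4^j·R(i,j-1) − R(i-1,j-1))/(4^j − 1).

-0.2798

R(1,1) = (4·(-0.689723) − (-2.491570)) / 3 = -0.089107
R(2,1) = (4·(-0.376071) − (-0.689723)) / 3 = -0.271520
R(3,1) = (4·(-0.303552) − (-0.376071)) / 3 = -0.279379
R(2,2) = -0.271520 + (-0.271520 − (-0.089107))/15 = -0.283681
R(3,2) = -0.279379 + (-0.279379 − (-0.271520))/15 = -0.279903
R(3,3) = -0.279903 + (-0.279903 − (-0.283681))/63 = -0.279843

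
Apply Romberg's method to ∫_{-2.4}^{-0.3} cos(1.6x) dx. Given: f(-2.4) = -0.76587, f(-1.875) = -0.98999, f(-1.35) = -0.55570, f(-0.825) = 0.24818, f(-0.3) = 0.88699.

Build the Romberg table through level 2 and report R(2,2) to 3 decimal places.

-0.690

R(0,0) (trapezoid, 1 panel, h=2.1000): 0.12718
R(1,0) (trapezoid, 2 panels, h=1.0500): -0.51990
R(2,0) (trapezoid, 4 panels, h=0.5250): -0.64940
R(1,1) = -0.51990 + (-0.51990 − 0.12718)/3 = -0.73559
R(2,1) = -0.64940 + (-0.64940 − (-0.51990))/3 = -0.69257
R(2,2) = -0.69257 + (-0.69257 − (-0.73559))/15 = -0.68970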